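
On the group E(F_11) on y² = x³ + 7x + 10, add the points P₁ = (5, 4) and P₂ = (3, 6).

(4, 6)

(5, 4) + (3, 6). λ = (6 - 4)/(3 - 5) ≡ 2/9 mod 11. 9⁻¹ ≡ 5 (mod 11), so λ ≡ 10.
  x = λ² - 5 - 3 = 100 - 8 ≡ 4; y = λ·(5 - 4) - 4 ≡ 6. → (4, 6)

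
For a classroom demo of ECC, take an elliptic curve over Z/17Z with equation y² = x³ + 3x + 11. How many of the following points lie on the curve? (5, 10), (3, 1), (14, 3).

(5, 10): 10² ≡ 15, rhs ≡ 15 → on.
(3, 1): 1² ≡ 1, rhs ≡ 13 → off.
(14, 3): 3² ≡ 9, rhs ≡ 9 → on.

2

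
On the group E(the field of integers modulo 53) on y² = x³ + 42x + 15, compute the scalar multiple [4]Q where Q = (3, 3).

(10, 51)

Double-and-add on 4 = (100)₂. Start with Q = (3, 3) for the leading 1-bit.
double: tangent at (3, 3): λ = (3·3² + 42)/(2·3) ≡ 16/6. 6⁻¹ ≡ 9 (mod 53) since 6·9 = 54 ≡ 1, so λ ≡ 16·9 ≡ 38.
  x = λ² - 3 - 3 = 1444 - 6 ≡ 7; y = λ·(3 - 7) - 3 ≡ 4. → (7, 4)
double: tangent at (7, 4): λ = (3·7² + 42)/(2·4) ≡ 30/8. 8⁻¹ ≡ 20 (mod 53) since 8·20 = 160 ≡ 1, so λ ≡ 30·20 ≡ 17.
  x = λ² - 7 - 7 = 289 - 14 ≡ 10; y = λ·(7 - 10) - 4 ≡ 51. → (10, 51)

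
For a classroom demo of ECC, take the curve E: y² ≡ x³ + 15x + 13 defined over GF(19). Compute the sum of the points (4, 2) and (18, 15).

(3, 3)

(4, 2) + (18, 15). λ = (15 - 2)/(18 - 4) ≡ 13/14 mod 19. 14⁻¹ ≡ 15 (mod 19) since 14·15 = 210 ≡ 1, so λ ≡ 5.
  x = λ² - 4 - 18 = 25 - 22 ≡ 3; y = λ·(4 - 3) - 2 ≡ 3. → (3, 3)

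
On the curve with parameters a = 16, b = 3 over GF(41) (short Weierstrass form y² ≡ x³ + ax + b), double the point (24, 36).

(29, 16)

tangent at (24, 36): λ = (3·24² + 16)/(2·36) ≡ 22/31. 31⁻¹ ≡ 4 (mod 41) since 31·4 = 124 ≡ 1, so λ ≡ 22·4 ≡ 6.
  x = λ² - 24 - 24 = 36 - 48 ≡ 29; y = λ·(24 - 29) - 36 ≡ 16. → (29, 16)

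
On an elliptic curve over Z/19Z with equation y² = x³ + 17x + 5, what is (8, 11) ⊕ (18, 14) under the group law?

(10, 15)

(8, 11) + (18, 14). λ = (14 - 11)/(18 - 8) ≡ 3/10 mod 19. 10⁻¹ ≡ 2 (mod 19) since 10·2 = 20 ≡ 1, so λ ≡ 6.
  x = λ² - 8 - 18 = 36 - 26 ≡ 10; y = λ·(8 - 10) - 11 ≡ 15. → (10, 15)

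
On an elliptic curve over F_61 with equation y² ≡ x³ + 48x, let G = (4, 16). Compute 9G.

(47, 0)

Double-and-add on 9 = (1001)₂. Start with G = (4, 16) for the leading 1-bit.
double: tangent at (4, 16): λ = (3·4² + 48)/(2·16) ≡ 35/32. 32⁻¹ ≡ 21 (mod 61), so λ ≡ 35·21 ≡ 3.
  x = λ² - 4 - 4 = 9 - 8 ≡ 1; y = λ·(4 - 1) - 16 ≡ 54. → (1, 54)
double: tangent at (1, 54): λ = (3·1² + 48)/(2·54) ≡ 51/47. 47⁻¹ ≡ 13 (mod 61), so λ ≡ 51·13 ≡ 53.
  x = λ² - 1 - 1 = 2809 - 2 ≡ 1; y = λ·(1 - 1) - 54 ≡ 7. → (1, 7)
double: tangent at (1, 7): λ = (3·1² + 48)/(2·7) ≡ 51/14. 14⁻¹ ≡ 48 (mod 61), so λ ≡ 51·48 ≡ 8.
  x = λ² - 1 - 1 = 64 - 2 ≡ 1; y = λ·(1 - 1) - 7 ≡ 54. → (1, 54)
add G: (1, 54) + (4, 16). λ = (16 - 54)/(4 - 1) ≡ 23/3 mod 61. 3⁻¹ ≡ 41 (mod 61), so λ ≡ 28.
  x = λ² - 1 - 4 = 784 - 5 ≡ 47; y = λ·(1 - 47) - 54 ≡ 0. → (47, 0)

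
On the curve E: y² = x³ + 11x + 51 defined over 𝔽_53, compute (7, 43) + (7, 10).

The two points share x = 7 and their y-coordinates satisfy 43 + 10 ≡ 0 (mod 53), so they are inverses. Their sum is O.

O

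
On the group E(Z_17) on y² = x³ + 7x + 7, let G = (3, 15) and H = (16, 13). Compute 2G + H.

First 2G:
Repeated addition: build up to 2G.
2G: tangent at (3, 15): λ = (3·3² + 7)/(2·15) ≡ 0/13. 13⁻¹ ≡ 4 (mod 17), so λ ≡ 0·4 ≡ 0.
  x = λ² - 3 - 3 = 0 - 6 ≡ 11; y = λ·(3 - 11) - 15 ≡ 2. → (11, 2)
2G = (11, 2).
Finally 2G + H:
(11, 2) + (16, 13). λ = (13 - 2)/(16 - 11) ≡ 11/5 mod 17. 5⁻¹ ≡ 7 (mod 17), so λ ≡ 9.
  x = λ² - 11 - 16 = 81 - 27 ≡ 3; y = λ·(11 - 3) - 2 ≡ 2. → (3, 2)

(3, 2)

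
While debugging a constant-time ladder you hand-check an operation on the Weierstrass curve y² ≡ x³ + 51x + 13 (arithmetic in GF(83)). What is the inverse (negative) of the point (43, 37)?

(43, 46)

-(43, 37) = (43, -37 mod 83) = (43, 46).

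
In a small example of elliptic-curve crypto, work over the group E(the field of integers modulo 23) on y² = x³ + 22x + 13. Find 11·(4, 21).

(20, 14)

Write Q = (4, 21).
Repeated addition: build up to 11Q.
2Q: tangent at (4, 21): λ = (3·4² + 22)/(2·21) ≡ 1/19. 19⁻¹ ≡ 17 (mod 23), so λ ≡ 1·17 ≡ 17.
  x = λ² - 4 - 4 = 289 - 8 ≡ 5; y = λ·(4 - 5) - 21 ≡ 8. → (5, 8)
3Q: (5, 8) + (4, 21). λ = (21 - 8)/(4 - 5) ≡ 13/22 mod 23. 22⁻¹ ≡ 22 (mod 23) since 22·22 = 484 ≡ 1, so λ ≡ 10.
  x = λ² - 5 - 4 = 100 - 9 ≡ 22; y = λ·(5 - 22) - 8 ≡ 6. → (22, 6)
4Q: (22, 6) + (4, 21). λ = (21 - 6)/(4 - 22) ≡ 15/5 mod 23. 5⁻¹ ≡ 14 (mod 23) since 5·14 = 70 ≡ 1, so λ ≡ 3.
  x = λ² - 22 - 4 = 9 - 26 ≡ 6; y = λ·(22 - 6) - 6 ≡ 19. → (6, 19)
5Q: (6, 19) + (4, 21). λ = (21 - 19)/(4 - 6) ≡ 2/21 mod 23. 21⁻¹ ≡ 11 (mod 23), so λ ≡ 22.
  x = λ² - 6 - 4 = 484 - 10 ≡ 14; y = λ·(6 - 14) - 19 ≡ 12. → (14, 12)
6Q: (14, 12) + (4, 21). λ = (21 - 12)/(4 - 14) ≡ 9/13 mod 23. 13⁻¹ ≡ 16 (mod 23) since 13·16 = 208 ≡ 1, so λ ≡ 6.
  x = λ² - 14 - 4 = 36 - 18 ≡ 18; y = λ·(14 - 18) - 12 ≡ 10. → (18, 10)
7Q: (18, 10) + (4, 21). λ = (21 - 10)/(4 - 18) ≡ 11/9 mod 23. 9⁻¹ ≡ 18 (mod 23) since 9·18 = 162 ≡ 1, so λ ≡ 14.
  x = λ² - 18 - 4 = 196 - 22 ≡ 13; y = λ·(18 - 13) - 10 ≡ 14. → (13, 14)
8Q: (13, 14) + (4, 21). λ = (21 - 14)/(4 - 13) ≡ 7/14 mod 23. 14⁻¹ ≡ 5 (mod 23), so λ ≡ 12.
  x = λ² - 13 - 4 = 144 - 17 ≡ 12; y = λ·(13 - 12) - 14 ≡ 21. → (12, 21)
9Q: (12, 21) + (4, 21). λ = (21 - 21)/(4 - 12) ≡ 0/15 mod 23. 15⁻¹ ≡ 20 (mod 23), so λ ≡ 0.
  x = λ² - 12 - 4 = 0 - 16 ≡ 7; y = λ·(12 - 7) - 21 ≡ 2. → (7, 2)
10Q: (7, 2) + (4, 21). λ = (21 - 2)/(4 - 7) ≡ 19/20 mod 23. 20⁻¹ ≡ 15 (mod 23) since 20·15 = 300 ≡ 1, so λ ≡ 9.
  x = λ² - 7 - 4 = 81 - 11 ≡ 1; y = λ·(7 - 1) - 2 ≡ 6. → (1, 6)
11Q: (1, 6) + (4, 21). λ = (21 - 6)/(4 - 1) ≡ 15/3 mod 23. 3⁻¹ ≡ 8 (mod 23), so λ ≡ 5.
  x = λ² - 1 - 4 = 25 - 5 ≡ 20; y = λ·(1 - 20) - 6 ≡ 14. → (20, 14)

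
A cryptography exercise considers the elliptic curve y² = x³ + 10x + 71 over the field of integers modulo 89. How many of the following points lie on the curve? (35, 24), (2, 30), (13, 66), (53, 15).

4

(35, 24): 24² ≡ 42, rhs ≡ 42 → on.
(2, 30): 30² ≡ 10, rhs ≡ 10 → on.
(13, 66): 66² ≡ 84, rhs ≡ 84 → on.
(53, 15): 15² ≡ 47, rhs ≡ 47 → on.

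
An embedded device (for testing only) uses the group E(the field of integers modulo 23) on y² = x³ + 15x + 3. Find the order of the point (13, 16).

11

2P: tangent at (13, 16): λ = (3·13² + 15)/(2·16) ≡ 16/9. 9⁻¹ ≡ 18 (mod 23) since 9·18 = 162 ≡ 1, so λ ≡ 16·18 ≡ 12.
  x = λ² - 13 - 13 = 144 - 26 ≡ 3; y = λ·(13 - 3) - 16 ≡ 12. → (3, 12)
3P: (3, 12) + (13, 16). λ = (16 - 12)/(13 - 3) ≡ 4/10 mod 23. 10⁻¹ ≡ 7 (mod 23) since 10·7 = 70 ≡ 1, so λ ≡ 5.
  x = λ² - 3 - 13 = 25 - 16 ≡ 9; y = λ·(3 - 9) - 12 ≡ 4. → (9, 4)
4P: (9, 4) + (13, 16). λ = (16 - 4)/(13 - 9) ≡ 12/4 mod 23. 4⁻¹ ≡ 6 (mod 23) since 4·6 = 24 ≡ 1, so λ ≡ 3.
  x = λ² - 9 - 13 = 9 - 22 ≡ 10; y = λ·(9 - 10) - 4 ≡ 16. → (10, 16)
5P: (10, 16) + (13, 16). λ = (16 - 16)/(13 - 10) ≡ 0/3 mod 23. 3⁻¹ ≡ 8 (mod 23), so λ ≡ 0.
  x = λ² - 10 - 13 = 0 - 23 ≡ 0; y = λ·(10 - 0) - 16 ≡ 7. → (0, 7)
6P: (0, 7) + (13, 16). λ = (16 - 7)/(13 - 0) ≡ 9/13 mod 23. 13⁻¹ ≡ 16 (mod 23) since 13·16 = 208 ≡ 1, so λ ≡ 6.
  x = λ² - 0 - 13 = 36 - 13 ≡ 0; y = λ·(0 - 0) - 7 ≡ 16. → (0, 16)
7P: (0, 16) + (13, 16). λ = (16 - 16)/(13 - 0) ≡ 0/13 mod 23. 13⁻¹ ≡ 16 (mod 23), so λ ≡ 0.
  x = λ² - 0 - 13 = 0 - 13 ≡ 10; y = λ·(0 - 10) - 16 ≡ 7. → (10, 7)
8P: (10, 7) + (13, 16). λ = (16 - 7)/(13 - 10) ≡ 9/3 mod 23. 3⁻¹ ≡ 8 (mod 23), so λ ≡ 3.
  x = λ² - 10 - 13 = 9 - 23 ≡ 9; y = λ·(10 - 9) - 7 ≡ 19. → (9, 19)
9P: (9, 19) + (13, 16). λ = (16 - 19)/(13 - 9) ≡ 20/4 mod 23. 4⁻¹ ≡ 6 (mod 23), so λ ≡ 5.
  x = λ² - 9 - 13 = 25 - 22 ≡ 3; y = λ·(9 - 3) - 19 ≡ 11. → (3, 11)
10P: (3, 11) + (13, 16). λ = (16 - 11)/(13 - 3) ≡ 5/10 mod 23. 10⁻¹ ≡ 7 (mod 23), so λ ≡ 12.
  x = λ² - 3 - 13 = 144 - 16 ≡ 13; y = λ·(3 - 13) - 11 ≡ 7. → (13, 7)
11P: (13, 7) + (13, 16): same x and y₁ ≡ -y₂, so the sum is O.
11P = O, so the order is 11.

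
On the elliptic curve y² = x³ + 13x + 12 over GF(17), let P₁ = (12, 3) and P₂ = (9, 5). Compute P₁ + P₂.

(12, 3) + (9, 5). λ = (5 - 3)/(9 - 12) ≡ 2/14 mod 17. 14⁻¹ ≡ 11 (mod 17) since 14·11 = 154 ≡ 1, so λ ≡ 5.
  x = λ² - 12 - 9 = 25 - 21 ≡ 4; y = λ·(12 - 4) - 3 ≡ 3. → (4, 3)

(4, 3)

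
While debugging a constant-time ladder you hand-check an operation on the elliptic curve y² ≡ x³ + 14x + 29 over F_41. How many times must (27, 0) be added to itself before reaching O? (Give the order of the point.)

2

2P: (27, 0) + (27, 0): same x and y₁ ≡ -y₂, so the sum is O.
2P = O, so the order is 2.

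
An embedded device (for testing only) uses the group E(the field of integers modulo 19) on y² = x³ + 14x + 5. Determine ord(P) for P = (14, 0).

2

2P: (14, 0) + (14, 0): same x and y₁ ≡ -y₂, so the sum is O.
2P = O, so the order is 2.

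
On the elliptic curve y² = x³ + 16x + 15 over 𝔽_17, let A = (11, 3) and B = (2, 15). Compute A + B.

(11, 3) + (2, 15). λ = (15 - 3)/(2 - 11) ≡ 12/8 mod 17. 8⁻¹ ≡ 15 (mod 17), so λ ≡ 10.
  x = λ² - 11 - 2 = 100 - 13 ≡ 2; y = λ·(11 - 2) - 3 ≡ 2. → (2, 2)

(2, 2)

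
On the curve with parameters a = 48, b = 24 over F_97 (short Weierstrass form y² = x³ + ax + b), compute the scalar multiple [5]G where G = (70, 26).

(88, 67)

Double-and-add on 5 = (101)₂. Start with G = (70, 26) for the leading 1-bit.
double: tangent at (70, 26): λ = (3·70² + 48)/(2·26) ≡ 4/52. 52⁻¹ ≡ 28 (mod 97) since 52·28 = 1456 ≡ 1, so λ ≡ 4·28 ≡ 15.
  x = λ² - 70 - 70 = 225 - 140 ≡ 85; y = λ·(70 - 85) - 26 ≡ 40. → (85, 40)
double: tangent at (85, 40): λ = (3·85² + 48)/(2·40) ≡ 92/80. 80⁻¹ ≡ 57 (mod 97) since 80·57 = 4560 ≡ 1, so λ ≡ 92·57 ≡ 6.
  x = λ² - 85 - 85 = 36 - 170 ≡ 60; y = λ·(85 - 60) - 40 ≡ 13. → (60, 13)
add G: (60, 13) + (70, 26). λ = (26 - 13)/(70 - 60) ≡ 13/10 mod 97. 10⁻¹ ≡ 68 (mod 97), so λ ≡ 11.
  x = λ² - 60 - 70 = 121 - 130 ≡ 88; y = λ·(60 - 88) - 13 ≡ 67. → (88, 67)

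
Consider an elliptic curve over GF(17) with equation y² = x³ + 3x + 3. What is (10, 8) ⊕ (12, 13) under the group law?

(10, 8) + (12, 13). λ = (13 - 8)/(12 - 10) ≡ 5/2 mod 17. 2⁻¹ ≡ 9 (mod 17) since 2·9 = 18 ≡ 1, so λ ≡ 11.
  x = λ² - 10 - 12 = 121 - 22 ≡ 14; y = λ·(10 - 14) - 8 ≡ 16. → (14, 16)

(14, 16)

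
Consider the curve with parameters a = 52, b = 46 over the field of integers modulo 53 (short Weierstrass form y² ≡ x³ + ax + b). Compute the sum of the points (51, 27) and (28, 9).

(51, 27) + (28, 9). λ = (9 - 27)/(28 - 51) ≡ 35/30 mod 53. 30⁻¹ ≡ 23 (mod 53), so λ ≡ 10.
  x = λ² - 51 - 28 = 100 - 79 ≡ 21; y = λ·(51 - 21) - 27 ≡ 8. → (21, 8)

(21, 8)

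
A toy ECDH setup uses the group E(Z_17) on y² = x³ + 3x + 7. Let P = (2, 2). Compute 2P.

tangent at (2, 2): λ = (3·2² + 3)/(2·2) ≡ 15/4. 4⁻¹ ≡ 13 (mod 17), so λ ≡ 15·13 ≡ 8.
  x = λ² - 2 - 2 = 64 - 4 ≡ 9; y = λ·(2 - 9) - 2 ≡ 10. → (9, 10)

(9, 10)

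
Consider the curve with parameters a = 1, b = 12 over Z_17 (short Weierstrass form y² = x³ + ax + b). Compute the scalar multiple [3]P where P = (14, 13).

Repeated addition: build up to 3P.
2P: tangent at (14, 13): λ = (3·14² + 1)/(2·13) ≡ 11/9. 9⁻¹ ≡ 2 (mod 17), so λ ≡ 11·2 ≡ 5.
  x = λ² - 14 - 14 = 25 - 28 ≡ 14; y = λ·(14 - 14) - 13 ≡ 4. → (14, 4)
3P: (14, 4) + (14, 13): same x and y₁ ≡ -y₂, so the sum is O.

O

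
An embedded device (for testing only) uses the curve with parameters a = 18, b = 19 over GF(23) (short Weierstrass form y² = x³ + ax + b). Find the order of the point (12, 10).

2P: tangent at (12, 10): λ = (3·12² + 18)/(2·10) ≡ 13/20. 20⁻¹ ≡ 15 (mod 23) since 20·15 = 300 ≡ 1, so λ ≡ 13·15 ≡ 11.
  x = λ² - 12 - 12 = 121 - 24 ≡ 5; y = λ·(12 - 5) - 10 ≡ 21. → (5, 21)
3P: (5, 21) + (12, 10). λ = (10 - 21)/(12 - 5) ≡ 12/7 mod 23. 7⁻¹ ≡ 10 (mod 23) since 7·10 = 70 ≡ 1, so λ ≡ 5.
  x = λ² - 5 - 12 = 25 - 17 ≡ 8; y = λ·(5 - 8) - 21 ≡ 10. → (8, 10)
4P: (8, 10) + (12, 10). λ = (10 - 10)/(12 - 8) ≡ 0/4 mod 23. 4⁻¹ ≡ 6 (mod 23), so λ ≡ 0.
  x = λ² - 8 - 12 = 0 - 20 ≡ 3; y = λ·(8 - 3) - 10 ≡ 13. → (3, 13)
5P: (3, 13) + (12, 10). λ = (10 - 13)/(12 - 3) ≡ 20/9 mod 23. 9⁻¹ ≡ 18 (mod 23) since 9·18 = 162 ≡ 1, so λ ≡ 15.
  x = λ² - 3 - 12 = 225 - 15 ≡ 3; y = λ·(3 - 3) - 13 ≡ 10. → (3, 10)
6P: (3, 10) + (12, 10). λ = (10 - 10)/(12 - 3) ≡ 0/9 mod 23. 9⁻¹ ≡ 18 (mod 23), so λ ≡ 0.
  x = λ² - 3 - 12 = 0 - 15 ≡ 8; y = λ·(3 - 8) - 10 ≡ 13. → (8, 13)
7P: (8, 13) + (12, 10). λ = (10 - 13)/(12 - 8) ≡ 20/4 mod 23. 4⁻¹ ≡ 6 (mod 23) since 4·6 = 24 ≡ 1, so λ ≡ 5.
  x = λ² - 8 - 12 = 25 - 20 ≡ 5; y = λ·(8 - 5) - 13 ≡ 2. → (5, 2)
8P: (5, 2) + (12, 10). λ = (10 - 2)/(12 - 5) ≡ 8/7 mod 23. 7⁻¹ ≡ 10 (mod 23) since 7·10 = 70 ≡ 1, so λ ≡ 11.
  x = λ² - 5 - 12 = 121 - 17 ≡ 12; y = λ·(5 - 12) - 2 ≡ 13. → (12, 13)
9P: (12, 13) + (12, 10): same x and y₁ ≡ -y₂, so the sum is O.
9P = O, so the order is 9.

9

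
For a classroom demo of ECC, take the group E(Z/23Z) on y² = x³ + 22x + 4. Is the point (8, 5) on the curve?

yes

y² = 5² ≡ 2; x³ + 22x + 4 = 692 ≡ 2 (mod 23). 2 = 2.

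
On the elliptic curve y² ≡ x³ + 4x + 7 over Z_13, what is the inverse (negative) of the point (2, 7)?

-(2, 7) = (2, -7 mod 13) = (2, 6).

(2, 6)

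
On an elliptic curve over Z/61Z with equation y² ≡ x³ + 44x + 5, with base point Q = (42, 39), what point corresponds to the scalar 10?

(35, 16)

Double-and-add on 10 = (1010)₂. Start with Q = (42, 39) for the leading 1-bit.
double: tangent at (42, 39): λ = (3·42² + 44)/(2·39) ≡ 29/17. 17⁻¹ ≡ 18 (mod 61), so λ ≡ 29·18 ≡ 34.
  x = λ² - 42 - 42 = 1156 - 84 ≡ 35; y = λ·(42 - 35) - 39 ≡ 16. → (35, 16)
double: tangent at (35, 16): λ = (3·35² + 44)/(2·16) ≡ 59/32. 32⁻¹ ≡ 21 (mod 61), so λ ≡ 59·21 ≡ 19.
  x = λ² - 35 - 35 = 361 - 70 ≡ 47; y = λ·(35 - 47) - 16 ≡ 0. → (47, 0)
add Q: (47, 0) + (42, 39). λ = (39 - 0)/(42 - 47) ≡ 39/56 mod 61. 56⁻¹ ≡ 12 (mod 61), so λ ≡ 41.
  x = λ² - 47 - 42 = 1681 - 89 ≡ 6; y = λ·(47 - 6) - 0 ≡ 34. → (6, 34)
double: tangent at (6, 34): λ = (3·6² + 44)/(2·34) ≡ 30/7. 7⁻¹ ≡ 35 (mod 61), so λ ≡ 30·35 ≡ 13.
  x = λ² - 6 - 6 = 169 - 12 ≡ 35; y = λ·(6 - 35) - 34 ≡ 16. → (35, 16)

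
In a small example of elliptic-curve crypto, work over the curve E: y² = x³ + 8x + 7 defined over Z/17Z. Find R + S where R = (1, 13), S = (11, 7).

(1, 13) + (11, 7). λ = (7 - 13)/(11 - 1) ≡ 11/10 mod 17. 10⁻¹ ≡ 12 (mod 17), so λ ≡ 13.
  x = λ² - 1 - 11 = 169 - 12 ≡ 4; y = λ·(1 - 4) - 13 ≡ 16. → (4, 16)

(4, 16)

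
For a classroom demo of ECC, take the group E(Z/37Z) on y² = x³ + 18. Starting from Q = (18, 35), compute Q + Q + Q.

(20, 27)

Repeated addition: build up to 3Q.
2Q: tangent at (18, 35): λ = (3·18² + 0)/(2·35) ≡ 10/33. 33⁻¹ ≡ 9 (mod 37) since 33·9 = 297 ≡ 1, so λ ≡ 10·9 ≡ 16.
  x = λ² - 18 - 18 = 256 - 36 ≡ 35; y = λ·(18 - 35) - 35 ≡ 26. → (35, 26)
3Q: (35, 26) + (18, 35). λ = (35 - 26)/(18 - 35) ≡ 9/20 mod 37. 20⁻¹ ≡ 13 (mod 37) since 20·13 = 260 ≡ 1, so λ ≡ 6.
  x = λ² - 35 - 18 = 36 - 53 ≡ 20; y = λ·(35 - 20) - 26 ≡ 27. → (20, 27)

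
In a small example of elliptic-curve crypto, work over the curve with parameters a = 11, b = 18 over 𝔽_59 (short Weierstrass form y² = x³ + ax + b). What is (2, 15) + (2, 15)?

tangent at (2, 15): λ = (3·2² + 11)/(2·15) ≡ 23/30. 30⁻¹ ≡ 2 (mod 59) since 30·2 = 60 ≡ 1, so λ ≡ 23·2 ≡ 46.
  x = λ² - 2 - 2 = 2116 - 4 ≡ 47; y = λ·(2 - 47) - 15 ≡ 39. → (47, 39)

(47, 39)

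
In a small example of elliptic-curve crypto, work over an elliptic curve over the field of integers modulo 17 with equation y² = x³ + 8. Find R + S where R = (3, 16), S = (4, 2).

(2, 4)

(3, 16) + (4, 2). λ = (2 - 16)/(4 - 3) ≡ 3/1 mod 17. 1⁻¹ ≡ 1 (mod 17) since 1·1 = 1 ≡ 1, so λ ≡ 3.
  x = λ² - 3 - 4 = 9 - 7 ≡ 2; y = λ·(3 - 2) - 16 ≡ 4. → (2, 4)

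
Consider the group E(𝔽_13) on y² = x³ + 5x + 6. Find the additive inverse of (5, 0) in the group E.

(5, 0)

-(5, 0) = (5, -0 mod 13) = (5, 0).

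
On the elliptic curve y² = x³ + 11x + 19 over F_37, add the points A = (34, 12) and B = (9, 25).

(34, 12) + (9, 25). λ = (25 - 12)/(9 - 34) ≡ 13/12 mod 37. 12⁻¹ ≡ 34 (mod 37) since 12·34 = 408 ≡ 1, so λ ≡ 35.
  x = λ² - 34 - 9 = 1225 - 43 ≡ 35; y = λ·(34 - 35) - 12 ≡ 27. → (35, 27)

(35, 27)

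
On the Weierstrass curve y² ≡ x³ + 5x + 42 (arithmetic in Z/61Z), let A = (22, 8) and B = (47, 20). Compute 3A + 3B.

(58, 0)

First 3A:
Repeated addition: build up to 3A.
2A: tangent at (22, 8): λ = (3·22² + 5)/(2·8) ≡ 54/16. 16⁻¹ ≡ 42 (mod 61) since 16·42 = 672 ≡ 1, so λ ≡ 54·42 ≡ 11.
  x = λ² - 22 - 22 = 121 - 44 ≡ 16; y = λ·(22 - 16) - 8 ≡ 58. → (16, 58)
3A: (16, 58) + (22, 8). λ = (8 - 58)/(22 - 16) ≡ 11/6 mod 61. 6⁻¹ ≡ 51 (mod 61) since 6·51 = 306 ≡ 1, so λ ≡ 12.
  x = λ² - 16 - 22 = 144 - 38 ≡ 45; y = λ·(16 - 45) - 58 ≡ 21. → (45, 21)
3A = (45, 21).
Next 3B:
Repeated addition: build up to 3B.
2B: tangent at (47, 20): λ = (3·47² + 5)/(2·20) ≡ 44/40. 40⁻¹ ≡ 29 (mod 61) since 40·29 = 1160 ≡ 1, so λ ≡ 44·29 ≡ 56.
  x = λ² - 47 - 47 = 3136 - 94 ≡ 53; y = λ·(47 - 53) - 20 ≡ 10. → (53, 10)
3B: (53, 10) + (47, 20). λ = (20 - 10)/(47 - 53) ≡ 10/55 mod 61. 55⁻¹ ≡ 10 (mod 61), so λ ≡ 39.
  x = λ² - 53 - 47 = 1521 - 100 ≡ 18; y = λ·(53 - 18) - 10 ≡ 13. → (18, 13)
3B = (18, 13).
Finally 3A + 3B:
(45, 21) + (18, 13). λ = (13 - 21)/(18 - 45) ≡ 53/34 mod 61. 34⁻¹ ≡ 9 (mod 61), so λ ≡ 50.
  x = λ² - 45 - 18 = 2500 - 63 ≡ 58; y = λ·(45 - 58) - 21 ≡ 0. → (58, 0)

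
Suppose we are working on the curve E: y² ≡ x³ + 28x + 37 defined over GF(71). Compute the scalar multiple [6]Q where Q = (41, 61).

Double-and-add on 6 = (110)₂. Start with Q = (41, 61) for the leading 1-bit.
double: tangent at (41, 61): λ = (3·41² + 28)/(2·61) ≡ 30/51. 51⁻¹ ≡ 39 (mod 71), so λ ≡ 30·39 ≡ 34.
  x = λ² - 41 - 41 = 1156 - 82 ≡ 9; y = λ·(41 - 9) - 61 ≡ 33. → (9, 33)
add Q: (9, 33) + (41, 61). λ = (61 - 33)/(41 - 9) ≡ 28/32 mod 71. 32⁻¹ ≡ 20 (mod 71) since 32·20 = 640 ≡ 1, so λ ≡ 63.
  x = λ² - 9 - 41 = 3969 - 50 ≡ 14; y = λ·(9 - 14) - 33 ≡ 7. → (14, 7)
double: tangent at (14, 7): λ = (3·14² + 28)/(2·7) ≡ 48/14. 14⁻¹ ≡ 66 (mod 71) since 14·66 = 924 ≡ 1, so λ ≡ 48·66 ≡ 44.
  x = λ² - 14 - 14 = 1936 - 28 ≡ 62; y = λ·(14 - 62) - 7 ≡ 11. → (62, 11)

(62, 11)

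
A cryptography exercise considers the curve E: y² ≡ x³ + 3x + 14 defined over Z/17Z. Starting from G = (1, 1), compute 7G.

Double-and-add on 7 = (111)₂. Start with G = (1, 1) for the leading 1-bit.
double: tangent at (1, 1): λ = (3·1² + 3)/(2·1) ≡ 6/2. 2⁻¹ ≡ 9 (mod 17), so λ ≡ 6·9 ≡ 3.
  x = λ² - 1 - 1 = 9 - 2 ≡ 7; y = λ·(1 - 7) - 1 ≡ 15. → (7, 15)
add G: (7, 15) + (1, 1). λ = (1 - 15)/(1 - 7) ≡ 3/11 mod 17. 11⁻¹ ≡ 14 (mod 17) since 11·14 = 154 ≡ 1, so λ ≡ 8.
  x = λ² - 7 - 1 = 64 - 8 ≡ 5; y = λ·(7 - 5) - 15 ≡ 1. → (5, 1)
double: tangent at (5, 1): λ = (3·5² + 3)/(2·1) ≡ 10/2. 2⁻¹ ≡ 9 (mod 17) since 2·9 = 18 ≡ 1, so λ ≡ 10·9 ≡ 5.
  x = λ² - 5 - 5 = 25 - 10 ≡ 15; y = λ·(5 - 15) - 1 ≡ 0. → (15, 0)
add G: (15, 0) + (1, 1). λ = (1 - 0)/(1 - 15) ≡ 1/3 mod 17. 3⁻¹ ≡ 6 (mod 17), so λ ≡ 6.
  x = λ² - 15 - 1 = 36 - 16 ≡ 3; y = λ·(15 - 3) - 0 ≡ 4. → (3, 4)

(3, 4)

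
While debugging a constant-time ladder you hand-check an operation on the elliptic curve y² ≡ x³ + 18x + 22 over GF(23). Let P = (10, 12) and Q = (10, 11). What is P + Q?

The two points share x = 10 and their y-coordinates satisfy 12 + 11 ≡ 0 (mod 23), so they are inverses. Their sum is ∞.

O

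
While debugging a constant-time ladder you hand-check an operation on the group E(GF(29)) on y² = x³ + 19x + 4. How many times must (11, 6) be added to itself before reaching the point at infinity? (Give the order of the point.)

3

2P: tangent at (11, 6): λ = (3·11² + 19)/(2·6) ≡ 5/12. 12⁻¹ ≡ 17 (mod 29) since 12·17 = 204 ≡ 1, so λ ≡ 5·17 ≡ 27.
  x = λ² - 11 - 11 = 729 - 22 ≡ 11; y = λ·(11 - 11) - 6 ≡ 23. → (11, 23)
3P: (11, 23) + (11, 6): same x and y₁ ≡ -y₂, so the sum is the point at infinity.
3P = the point at infinity, so the order is 3.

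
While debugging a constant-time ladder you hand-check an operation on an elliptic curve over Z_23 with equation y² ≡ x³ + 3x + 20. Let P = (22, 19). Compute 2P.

tangent at (22, 19): λ = (3·22² + 3)/(2·19) ≡ 6/15. 15⁻¹ ≡ 20 (mod 23), so λ ≡ 6·20 ≡ 5.
  x = λ² - 22 - 22 = 25 - 44 ≡ 4; y = λ·(22 - 4) - 19 ≡ 2. → (4, 2)

(4, 2)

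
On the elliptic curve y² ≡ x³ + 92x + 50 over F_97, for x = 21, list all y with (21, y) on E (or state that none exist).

31, 66

x³ + 92x + 50 = 11243 ≡ 88 (mod 97).
Square roots of 88 mod 97: 31 and 66 (since 31² = 961 ≡ 88).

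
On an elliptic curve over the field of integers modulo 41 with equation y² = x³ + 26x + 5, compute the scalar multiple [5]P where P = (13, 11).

Double-and-add on 5 = (101)₂. Start with P = (13, 11) for the leading 1-bit.
double: tangent at (13, 11): λ = (3·13² + 26)/(2·11) ≡ 0/22. 22⁻¹ ≡ 28 (mod 41), so λ ≡ 0·28 ≡ 0.
  x = λ² - 13 - 13 = 0 - 26 ≡ 15; y = λ·(13 - 15) - 11 ≡ 30. → (15, 30)
double: tangent at (15, 30): λ = (3·15² + 26)/(2·30) ≡ 4/19. 19⁻¹ ≡ 13 (mod 41), so λ ≡ 4·13 ≡ 11.
  x = λ² - 15 - 15 = 121 - 30 ≡ 9; y = λ·(15 - 9) - 30 ≡ 36. → (9, 36)
add P: (9, 36) + (13, 11). λ = (11 - 36)/(13 - 9) ≡ 16/4 mod 41. 4⁻¹ ≡ 31 (mod 41), so λ ≡ 4.
  x = λ² - 9 - 13 = 16 - 22 ≡ 35; y = λ·(9 - 35) - 36 ≡ 24. → (35, 24)

(35, 24)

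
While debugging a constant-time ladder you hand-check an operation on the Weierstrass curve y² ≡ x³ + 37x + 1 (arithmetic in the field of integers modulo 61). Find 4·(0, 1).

(1, 51)

Write P = (0, 1).
Repeated addition: build up to 4P.
2P: tangent at (0, 1): λ = (3·0² + 37)/(2·1) ≡ 37/2. 2⁻¹ ≡ 31 (mod 61) since 2·31 = 62 ≡ 1, so λ ≡ 37·31 ≡ 49.
  x = λ² - 0 - 0 = 2401 - 0 ≡ 22; y = λ·(0 - 22) - 1 ≡ 19. → (22, 19)
3P: (22, 19) + (0, 1). λ = (1 - 19)/(0 - 22) ≡ 43/39 mod 61. 39⁻¹ ≡ 36 (mod 61), so λ ≡ 23.
  x = λ² - 22 - 0 = 529 - 22 ≡ 19; y = λ·(22 - 19) - 19 ≡ 50. → (19, 50)
4P: (19, 50) + (0, 1). λ = (1 - 50)/(0 - 19) ≡ 12/42 mod 61. 42⁻¹ ≡ 16 (mod 61), so λ ≡ 9.
  x = λ² - 19 - 0 = 81 - 19 ≡ 1; y = λ·(19 - 1) - 50 ≡ 51. → (1, 51)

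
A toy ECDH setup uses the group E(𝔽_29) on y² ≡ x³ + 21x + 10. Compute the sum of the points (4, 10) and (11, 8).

(4, 10) + (11, 8). λ = (8 - 10)/(11 - 4) ≡ 27/7 mod 29. 7⁻¹ ≡ 25 (mod 29), so λ ≡ 8.
  x = λ² - 4 - 11 = 64 - 15 ≡ 20; y = λ·(4 - 20) - 10 ≡ 7. → (20, 7)

(20, 7)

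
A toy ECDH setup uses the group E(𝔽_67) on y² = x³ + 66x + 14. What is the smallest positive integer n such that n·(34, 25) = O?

2P: tangent at (34, 25): λ = (3·34² + 66)/(2·25) ≡ 50/50. 50⁻¹ ≡ 63 (mod 67), so λ ≡ 50·63 ≡ 1.
  x = λ² - 34 - 34 = 1 - 68 ≡ 0; y = λ·(34 - 0) - 25 ≡ 9. → (0, 9)
3P: (0, 9) + (34, 25). λ = (25 - 9)/(34 - 0) ≡ 16/34 mod 67. 34⁻¹ ≡ 2 (mod 67), so λ ≡ 32.
  x = λ² - 0 - 34 = 1024 - 34 ≡ 52; y = λ·(0 - 52) - 9 ≡ 2. → (52, 2)
4P: (52, 2) + (34, 25). λ = (25 - 2)/(34 - 52) ≡ 23/49 mod 67. 49⁻¹ ≡ 26 (mod 67), so λ ≡ 62.
  x = λ² - 52 - 34 = 3844 - 86 ≡ 6; y = λ·(52 - 6) - 2 ≡ 36. → (6, 36)
5P: (6, 36) + (34, 25). λ = (25 - 36)/(34 - 6) ≡ 56/28 mod 67. 28⁻¹ ≡ 12 (mod 67) since 28·12 = 336 ≡ 1, so λ ≡ 2.
  x = λ² - 6 - 34 = 4 - 40 ≡ 31; y = λ·(6 - 31) - 36 ≡ 48. → (31, 48)
6P: (31, 48) + (34, 25). λ = (25 - 48)/(34 - 31) ≡ 44/3 mod 67. 3⁻¹ ≡ 45 (mod 67), so λ ≡ 37.
  x = λ² - 31 - 34 = 1369 - 65 ≡ 31; y = λ·(31 - 31) - 48 ≡ 19. → (31, 19)
7P: (31, 19) + (34, 25). λ = (25 - 19)/(34 - 31) ≡ 6/3 mod 67. 3⁻¹ ≡ 45 (mod 67) since 3·45 = 135 ≡ 1, so λ ≡ 2.
  x = λ² - 31 - 34 = 4 - 65 ≡ 6; y = λ·(31 - 6) - 19 ≡ 31. → (6, 31)
8P: (6, 31) + (34, 25). λ = (25 - 31)/(34 - 6) ≡ 61/28 mod 67. 28⁻¹ ≡ 12 (mod 67), so λ ≡ 62.
  x = λ² - 6 - 34 = 3844 - 40 ≡ 52; y = λ·(6 - 52) - 31 ≡ 65. → (52, 65)
9P: (52, 65) + (34, 25). λ = (25 - 65)/(34 - 52) ≡ 27/49 mod 67. 49⁻¹ ≡ 26 (mod 67), so λ ≡ 32.
  x = λ² - 52 - 34 = 1024 - 86 ≡ 0; y = λ·(52 - 0) - 65 ≡ 58. → (0, 58)
10P: (0, 58) + (34, 25). λ = (25 - 58)/(34 - 0) ≡ 34/34 mod 67. 34⁻¹ ≡ 2 (mod 67), so λ ≡ 1.
  x = λ² - 0 - 34 = 1 - 34 ≡ 34; y = λ·(0 - 34) - 58 ≡ 42. → (34, 42)
11P: (34, 42) + (34, 25): same x and y₁ ≡ -y₂, so the sum is O.
11P = O, so the order is 11.

11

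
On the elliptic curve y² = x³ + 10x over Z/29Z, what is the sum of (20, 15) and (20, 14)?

O

The two points share x = 20 and their y-coordinates satisfy 15 + 14 ≡ 0 (mod 29), so they are inverses. Their sum is 𝒪.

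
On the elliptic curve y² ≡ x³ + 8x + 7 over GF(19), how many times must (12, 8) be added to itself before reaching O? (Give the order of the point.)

2P: tangent at (12, 8): λ = (3·12² + 8)/(2·8) ≡ 3/16. 16⁻¹ ≡ 6 (mod 19) since 16·6 = 96 ≡ 1, so λ ≡ 3·6 ≡ 18.
  x = λ² - 12 - 12 = 324 - 24 ≡ 15; y = λ·(12 - 15) - 8 ≡ 14. → (15, 14)
3P: (15, 14) + (12, 8). λ = (8 - 14)/(12 - 15) ≡ 13/16 mod 19. 16⁻¹ ≡ 6 (mod 19) since 16·6 = 96 ≡ 1, so λ ≡ 2.
  x = λ² - 15 - 12 = 4 - 27 ≡ 15; y = λ·(15 - 15) - 14 ≡ 5. → (15, 5)
4P: (15, 5) + (12, 8). λ = (8 - 5)/(12 - 15) ≡ 3/16 mod 19. 16⁻¹ ≡ 6 (mod 19) since 16·6 = 96 ≡ 1, so λ ≡ 18.
  x = λ² - 15 - 12 = 324 - 27 ≡ 12; y = λ·(15 - 12) - 5 ≡ 11. → (12, 11)
5P: (12, 11) + (12, 8): same x and y₁ ≡ -y₂, so the sum is O.
5P = O, so the order is 5.

5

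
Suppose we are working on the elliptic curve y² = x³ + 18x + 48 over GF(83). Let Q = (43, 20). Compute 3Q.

(24, 51)

Repeated addition: build up to 3Q.
2Q: tangent at (43, 20): λ = (3·43² + 18)/(2·20) ≡ 4/40. 40⁻¹ ≡ 27 (mod 83), so λ ≡ 4·27 ≡ 25.
  x = λ² - 43 - 43 = 625 - 86 ≡ 41; y = λ·(43 - 41) - 20 ≡ 30. → (41, 30)
3Q: (41, 30) + (43, 20). λ = (20 - 30)/(43 - 41) ≡ 73/2 mod 83. 2⁻¹ ≡ 42 (mod 83), so λ ≡ 78.
  x = λ² - 41 - 43 = 6084 - 84 ≡ 24; y = λ·(41 - 24) - 30 ≡ 51. → (24, 51)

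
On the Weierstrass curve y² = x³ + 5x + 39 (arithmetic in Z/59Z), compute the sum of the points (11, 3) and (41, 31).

(11, 3) + (41, 31). λ = (31 - 3)/(41 - 11) ≡ 28/30 mod 59. 30⁻¹ ≡ 2 (mod 59), so λ ≡ 56.
  x = λ² - 11 - 41 = 3136 - 52 ≡ 16; y = λ·(11 - 16) - 3 ≡ 12. → (16, 12)

(16, 12)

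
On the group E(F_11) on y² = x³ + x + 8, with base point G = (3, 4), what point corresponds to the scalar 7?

(3, 4)

Repeated addition: build up to 7G.
2G: tangent at (3, 4): λ = (3·3² + 1)/(2·4) ≡ 6/8. 8⁻¹ ≡ 7 (mod 11), so λ ≡ 6·7 ≡ 9.
  x = λ² - 3 - 3 = 81 - 6 ≡ 9; y = λ·(3 - 9) - 4 ≡ 8. → (9, 8)
3G: (9, 8) + (3, 4). λ = (4 - 8)/(3 - 9) ≡ 7/5 mod 11. 5⁻¹ ≡ 9 (mod 11), so λ ≡ 8.
  x = λ² - 9 - 3 = 64 - 12 ≡ 8; y = λ·(9 - 8) - 8 ≡ 0. → (8, 0)
4G: (8, 0) + (3, 4). λ = (4 - 0)/(3 - 8) ≡ 4/6 mod 11. 6⁻¹ ≡ 2 (mod 11) since 6·2 = 12 ≡ 1, so λ ≡ 8.
  x = λ² - 8 - 3 = 64 - 11 ≡ 9; y = λ·(8 - 9) - 0 ≡ 3. → (9, 3)
5G: (9, 3) + (3, 4). λ = (4 - 3)/(3 - 9) ≡ 1/5 mod 11. 5⁻¹ ≡ 9 (mod 11), so λ ≡ 9.
  x = λ² - 9 - 3 = 81 - 12 ≡ 3; y = λ·(9 - 3) - 3 ≡ 7. → (3, 7)
6G: (3, 7) + (3, 4): same x and y₁ ≡ -y₂, so the sum is O.
7G: O + (3, 4) = (3, 4) (identity).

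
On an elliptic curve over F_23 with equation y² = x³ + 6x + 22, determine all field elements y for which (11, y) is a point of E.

4, 19

x³ + 6x + 22 = 1419 ≡ 16 (mod 23).
Square roots of 16 mod 23: 4 and 19 (since 4² = 16 ≡ 16).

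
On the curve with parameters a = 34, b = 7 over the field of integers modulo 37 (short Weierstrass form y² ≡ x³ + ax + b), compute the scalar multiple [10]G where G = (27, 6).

(29, 0)

Double-and-add on 10 = (1010)₂. Start with G = (27, 6) for the leading 1-bit.
double: tangent at (27, 6): λ = (3·27² + 34)/(2·6) ≡ 1/12. 12⁻¹ ≡ 34 (mod 37), so λ ≡ 1·34 ≡ 34.
  x = λ² - 27 - 27 = 1156 - 54 ≡ 29; y = λ·(27 - 29) - 6 ≡ 0. → (29, 0)
double: (29, 0) + (29, 0): same x and y₁ ≡ -y₂, so the sum is 𝒪.
add G: 𝒪 + (27, 6) = (27, 6) (identity).
double: tangent at (27, 6): λ = (3·27² + 34)/(2·6) ≡ 1/12. 12⁻¹ ≡ 34 (mod 37) since 12·34 = 408 ≡ 1, so λ ≡ 1·34 ≡ 34.
  x = λ² - 27 - 27 = 1156 - 54 ≡ 29; y = λ·(27 - 29) - 6 ≡ 0. → (29, 0)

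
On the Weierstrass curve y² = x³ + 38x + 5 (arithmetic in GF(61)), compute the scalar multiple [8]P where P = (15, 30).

(9, 10)

Repeated addition: build up to 8P.
2P: tangent at (15, 30): λ = (3·15² + 38)/(2·30) ≡ 42/60. 60⁻¹ ≡ 60 (mod 61), so λ ≡ 42·60 ≡ 19.
  x = λ² - 15 - 15 = 361 - 30 ≡ 26; y = λ·(15 - 26) - 30 ≡ 5. → (26, 5)
3P: (26, 5) + (15, 30). λ = (30 - 5)/(15 - 26) ≡ 25/50 mod 61. 50⁻¹ ≡ 11 (mod 61) since 50·11 = 550 ≡ 1, so λ ≡ 31.
  x = λ² - 26 - 15 = 961 - 41 ≡ 5; y = λ·(26 - 5) - 5 ≡ 36. → (5, 36)
4P: (5, 36) + (15, 30). λ = (30 - 36)/(15 - 5) ≡ 55/10 mod 61. 10⁻¹ ≡ 55 (mod 61) since 10·55 = 550 ≡ 1, so λ ≡ 36.
  x = λ² - 5 - 15 = 1296 - 20 ≡ 56; y = λ·(5 - 56) - 36 ≡ 19. → (56, 19)
5P: (56, 19) + (15, 30). λ = (30 - 19)/(15 - 56) ≡ 11/20 mod 61. 20⁻¹ ≡ 58 (mod 61), so λ ≡ 28.
  x = λ² - 56 - 15 = 784 - 71 ≡ 42; y = λ·(56 - 42) - 19 ≡ 7. → (42, 7)
6P: (42, 7) + (15, 30). λ = (30 - 7)/(15 - 42) ≡ 23/34 mod 61. 34⁻¹ ≡ 9 (mod 61) since 34·9 = 306 ≡ 1, so λ ≡ 24.
  x = λ² - 42 - 15 = 576 - 57 ≡ 31; y = λ·(42 - 31) - 7 ≡ 13. → (31, 13)
7P: (31, 13) + (15, 30). λ = (30 - 13)/(15 - 31) ≡ 17/45 mod 61. 45⁻¹ ≡ 19 (mod 61) since 45·19 = 855 ≡ 1, so λ ≡ 18.
  x = λ² - 31 - 15 = 324 - 46 ≡ 34; y = λ·(31 - 34) - 13 ≡ 55. → (34, 55)
8P: (34, 55) + (15, 30). λ = (30 - 55)/(15 - 34) ≡ 36/42 mod 61. 42⁻¹ ≡ 16 (mod 61) since 42·16 = 672 ≡ 1, so λ ≡ 27.
  x = λ² - 34 - 15 = 729 - 49 ≡ 9; y = λ·(34 - 9) - 55 ≡ 10. → (9, 10)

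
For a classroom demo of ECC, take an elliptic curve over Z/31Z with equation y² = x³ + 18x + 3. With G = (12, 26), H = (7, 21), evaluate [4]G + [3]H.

First 4G:
Double-and-add on 4 = (100)₂. Start with G = (12, 26) for the leading 1-bit.
double: tangent at (12, 26): λ = (3·12² + 18)/(2·26) ≡ 16/21. 21⁻¹ ≡ 3 (mod 31) since 21·3 = 63 ≡ 1, so λ ≡ 16·3 ≡ 17.
  x = λ² - 12 - 12 = 289 - 24 ≡ 17; y = λ·(12 - 17) - 26 ≡ 13. → (17, 13)
double: tangent at (17, 13): λ = (3·17² + 18)/(2·13) ≡ 17/26. 26⁻¹ ≡ 6 (mod 31), so λ ≡ 17·6 ≡ 9.
  x = λ² - 17 - 17 = 81 - 34 ≡ 16; y = λ·(17 - 16) - 13 ≡ 27. → (16, 27)
4G = (16, 27).
Next 3H:
Repeated addition: build up to 3H.
2H: tangent at (7, 21): λ = (3·7² + 18)/(2·21) ≡ 10/11. 11⁻¹ ≡ 17 (mod 31), so λ ≡ 10·17 ≡ 15.
  x = λ² - 7 - 7 = 225 - 14 ≡ 25; y = λ·(7 - 25) - 21 ≡ 19. → (25, 19)
3H: (25, 19) + (7, 21). λ = (21 - 19)/(7 - 25) ≡ 2/13 mod 31. 13⁻¹ ≡ 12 (mod 31), so λ ≡ 24.
  x = λ² - 25 - 7 = 576 - 32 ≡ 17; y = λ·(25 - 17) - 19 ≡ 18. → (17, 18)
3H = (17, 18).
Finally 4G + 3H:
(16, 27) + (17, 18). λ = (18 - 27)/(17 - 16) ≡ 22/1 mod 31. 1⁻¹ ≡ 1 (mod 31), so λ ≡ 22.
  x = λ² - 16 - 17 = 484 - 33 ≡ 17; y = λ·(16 - 17) - 27 ≡ 13. → (17, 13)

(17, 13)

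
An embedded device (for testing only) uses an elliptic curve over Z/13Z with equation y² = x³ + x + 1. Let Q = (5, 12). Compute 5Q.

(12, 5)

Repeated addition: build up to 5Q.
2Q: tangent at (5, 12): λ = (3·5² + 1)/(2·12) ≡ 11/11. 11⁻¹ ≡ 6 (mod 13), so λ ≡ 11·6 ≡ 1.
  x = λ² - 5 - 5 = 1 - 10 ≡ 4; y = λ·(5 - 4) - 12 ≡ 2. → (4, 2)
3Q: (4, 2) + (5, 12). λ = (12 - 2)/(5 - 4) ≡ 10/1 mod 13. 1⁻¹ ≡ 1 (mod 13), so λ ≡ 10.
  x = λ² - 4 - 5 = 100 - 9 ≡ 0; y = λ·(4 - 0) - 2 ≡ 12. → (0, 12)
4Q: (0, 12) + (5, 12). λ = (12 - 12)/(5 - 0) ≡ 0/5 mod 13. 5⁻¹ ≡ 8 (mod 13), so λ ≡ 0.
  x = λ² - 0 - 5 = 0 - 5 ≡ 8; y = λ·(0 - 8) - 12 ≡ 1. → (8, 1)
5Q: (8, 1) + (5, 12). λ = (12 - 1)/(5 - 8) ≡ 11/10 mod 13. 10⁻¹ ≡ 4 (mod 13) since 10·4 = 40 ≡ 1, so λ ≡ 5.
  x = λ² - 8 - 5 = 25 - 13 ≡ 12; y = λ·(8 - 12) - 1 ≡ 5. → (12, 5)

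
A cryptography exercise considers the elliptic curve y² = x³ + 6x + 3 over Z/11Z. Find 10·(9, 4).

O

Write Q = (9, 4).
Double-and-add on 10 = (1010)₂. Start with Q = (9, 4) for the leading 1-bit.
double: tangent at (9, 4): λ = (3·9² + 6)/(2·4) ≡ 7/8. 8⁻¹ ≡ 7 (mod 11), so λ ≡ 7·7 ≡ 5.
  x = λ² - 9 - 9 = 25 - 18 ≡ 7; y = λ·(9 - 7) - 4 ≡ 6. → (7, 6)
double: tangent at (7, 6): λ = (3·7² + 6)/(2·6) ≡ 10/1. 1⁻¹ ≡ 1 (mod 11), so λ ≡ 10·1 ≡ 10.
  x = λ² - 7 - 7 = 100 - 14 ≡ 9; y = λ·(7 - 9) - 6 ≡ 7. → (9, 7)
add Q: (9, 7) + (9, 4): same x and y₁ ≡ -y₂, so the sum is O.
double: O + O = O (identity).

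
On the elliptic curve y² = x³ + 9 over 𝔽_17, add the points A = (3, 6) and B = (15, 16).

(3, 6) + (15, 16). λ = (16 - 6)/(15 - 3) ≡ 10/12 mod 17. 12⁻¹ ≡ 10 (mod 17), so λ ≡ 15.
  x = λ² - 3 - 15 = 225 - 18 ≡ 3; y = λ·(3 - 3) - 6 ≡ 11. → (3, 11)

(3, 11)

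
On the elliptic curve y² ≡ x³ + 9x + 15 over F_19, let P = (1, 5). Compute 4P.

(11, 1)

Repeated addition: build up to 4P.
2P: tangent at (1, 5): λ = (3·1² + 9)/(2·5) ≡ 12/10. 10⁻¹ ≡ 2 (mod 19) since 10·2 = 20 ≡ 1, so λ ≡ 12·2 ≡ 5.
  x = λ² - 1 - 1 = 25 - 2 ≡ 4; y = λ·(1 - 4) - 5 ≡ 18. → (4, 18)
3P: (4, 18) + (1, 5). λ = (5 - 18)/(1 - 4) ≡ 6/16 mod 19. 16⁻¹ ≡ 6 (mod 19), so λ ≡ 17.
  x = λ² - 4 - 1 = 289 - 5 ≡ 18; y = λ·(4 - 18) - 18 ≡ 10. → (18, 10)
4P: (18, 10) + (1, 5). λ = (5 - 10)/(1 - 18) ≡ 14/2 mod 19. 2⁻¹ ≡ 10 (mod 19), so λ ≡ 7.
  x = λ² - 18 - 1 = 49 - 19 ≡ 11; y = λ·(18 - 11) - 10 ≡ 1. → (11, 1)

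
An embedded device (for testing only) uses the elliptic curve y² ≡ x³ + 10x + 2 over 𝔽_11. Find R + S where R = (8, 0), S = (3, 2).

(5, 1)

(8, 0) + (3, 2). λ = (2 - 0)/(3 - 8) ≡ 2/6 mod 11. 6⁻¹ ≡ 2 (mod 11) since 6·2 = 12 ≡ 1, so λ ≡ 4.
  x = λ² - 8 - 3 = 16 - 11 ≡ 5; y = λ·(8 - 5) - 0 ≡ 1. → (5, 1)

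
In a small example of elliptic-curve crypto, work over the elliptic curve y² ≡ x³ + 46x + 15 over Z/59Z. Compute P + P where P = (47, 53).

tangent at (47, 53): λ = (3·47² + 46)/(2·53) ≡ 6/47. 47⁻¹ ≡ 54 (mod 59), so λ ≡ 6·54 ≡ 29.
  x = λ² - 47 - 47 = 841 - 94 ≡ 39; y = λ·(47 - 39) - 53 ≡ 2. → (39, 2)

(39, 2)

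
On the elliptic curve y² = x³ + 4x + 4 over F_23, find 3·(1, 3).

Write P = (1, 3).
Repeated addition: build up to 3P.
2P: tangent at (1, 3): λ = (3·1² + 4)/(2·3) ≡ 7/6. 6⁻¹ ≡ 4 (mod 23) since 6·4 = 24 ≡ 1, so λ ≡ 7·4 ≡ 5.
  x = λ² - 1 - 1 = 25 - 2 ≡ 0; y = λ·(1 - 0) - 3 ≡ 2. → (0, 2)
3P: (0, 2) + (1, 3). λ = (3 - 2)/(1 - 0) ≡ 1/1 mod 23. 1⁻¹ ≡ 1 (mod 23), so λ ≡ 1.
  x = λ² - 0 - 1 = 1 - 1 ≡ 0; y = λ·(0 - 0) - 2 ≡ 21. → (0, 21)

(0, 21)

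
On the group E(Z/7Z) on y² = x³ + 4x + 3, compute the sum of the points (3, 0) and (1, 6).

(3, 0) + (1, 6). λ = (6 - 0)/(1 - 3) ≡ 6/5 mod 7. 5⁻¹ ≡ 3 (mod 7), so λ ≡ 4.
  x = λ² - 3 - 1 = 16 - 4 ≡ 5; y = λ·(3 - 5) - 0 ≡ 6. → (5, 6)

(5, 6)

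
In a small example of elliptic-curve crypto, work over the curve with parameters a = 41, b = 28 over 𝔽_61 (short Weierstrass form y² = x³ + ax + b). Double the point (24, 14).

(13, 47)

tangent at (24, 14): λ = (3·24² + 41)/(2·14) ≡ 0/28. 28⁻¹ ≡ 24 (mod 61) since 28·24 = 672 ≡ 1, so λ ≡ 0·24 ≡ 0.
  x = λ² - 24 - 24 = 0 - 48 ≡ 13; y = λ·(24 - 13) - 14 ≡ 47. → (13, 47)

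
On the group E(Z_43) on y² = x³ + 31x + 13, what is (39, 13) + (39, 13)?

tangent at (39, 13): λ = (3·39² + 31)/(2·13) ≡ 36/26. 26⁻¹ ≡ 5 (mod 43), so λ ≡ 36·5 ≡ 8.
  x = λ² - 39 - 39 = 64 - 78 ≡ 29; y = λ·(39 - 29) - 13 ≡ 24. → (29, 24)

(29, 24)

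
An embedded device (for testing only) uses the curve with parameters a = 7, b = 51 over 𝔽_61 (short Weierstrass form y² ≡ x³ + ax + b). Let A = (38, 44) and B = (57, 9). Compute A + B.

(26, 27)

(38, 44) + (57, 9). λ = (9 - 44)/(57 - 38) ≡ 26/19 mod 61. 19⁻¹ ≡ 45 (mod 61), so λ ≡ 11.
  x = λ² - 38 - 57 = 121 - 95 ≡ 26; y = λ·(38 - 26) - 44 ≡ 27. → (26, 27)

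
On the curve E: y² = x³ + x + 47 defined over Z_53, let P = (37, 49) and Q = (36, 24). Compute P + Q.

(37, 49) + (36, 24). λ = (24 - 49)/(36 - 37) ≡ 28/52 mod 53. 52⁻¹ ≡ 52 (mod 53) since 52·52 = 2704 ≡ 1, so λ ≡ 25.
  x = λ² - 37 - 36 = 625 - 73 ≡ 22; y = λ·(37 - 22) - 49 ≡ 8. → (22, 8)

(22, 8)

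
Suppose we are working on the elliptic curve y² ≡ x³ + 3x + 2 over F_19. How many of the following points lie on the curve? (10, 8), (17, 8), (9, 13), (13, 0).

(10, 8): 8² ≡ 7, rhs ≡ 6 → off.
(17, 8): 8² ≡ 7, rhs ≡ 7 → on.
(9, 13): 13² ≡ 17, rhs ≡ 17 → on.
(13, 0): 0² ≡ 0, rhs ≡ 15 → off.

2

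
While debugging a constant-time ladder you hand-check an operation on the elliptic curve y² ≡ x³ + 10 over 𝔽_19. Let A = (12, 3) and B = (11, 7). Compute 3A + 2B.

First 3A:
Repeated addition: build up to 3A.
2A: tangent at (12, 3): λ = (3·12² + 0)/(2·3) ≡ 14/6. 6⁻¹ ≡ 16 (mod 19) since 6·16 = 96 ≡ 1, so λ ≡ 14·16 ≡ 15.
  x = λ² - 12 - 12 = 225 - 24 ≡ 11; y = λ·(12 - 11) - 3 ≡ 12. → (11, 12)
3A: (11, 12) + (12, 3). λ = (3 - 12)/(12 - 11) ≡ 10/1 mod 19. 1⁻¹ ≡ 1 (mod 19), so λ ≡ 10.
  x = λ² - 11 - 12 = 100 - 23 ≡ 1; y = λ·(11 - 1) - 12 ≡ 12. → (1, 12)
3A = (1, 12).
Next 2B:
Repeated addition: build up to 2B.
2B: tangent at (11, 7): λ = (3·11² + 0)/(2·7) ≡ 2/14. 14⁻¹ ≡ 15 (mod 19), so λ ≡ 2·15 ≡ 11.
  x = λ² - 11 - 11 = 121 - 22 ≡ 4; y = λ·(11 - 4) - 7 ≡ 13. → (4, 13)
2B = (4, 13).
Finally 3A + 2B:
(1, 12) + (4, 13). λ = (13 - 12)/(4 - 1) ≡ 1/3 mod 19. 3⁻¹ ≡ 13 (mod 19), so λ ≡ 13.
  x = λ² - 1 - 4 = 169 - 5 ≡ 12; y = λ·(1 - 12) - 12 ≡ 16. → (12, 16)

(12, 16)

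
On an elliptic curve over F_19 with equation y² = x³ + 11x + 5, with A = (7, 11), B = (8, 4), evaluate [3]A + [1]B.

First 3A:
Repeated addition: build up to 3A.
2A: tangent at (7, 11): λ = (3·7² + 11)/(2·11) ≡ 6/3. 3⁻¹ ≡ 13 (mod 19), so λ ≡ 6·13 ≡ 2.
  x = λ² - 7 - 7 = 4 - 14 ≡ 9; y = λ·(7 - 9) - 11 ≡ 4. → (9, 4)
3A: (9, 4) + (7, 11). λ = (11 - 4)/(7 - 9) ≡ 7/17 mod 19. 17⁻¹ ≡ 9 (mod 19) since 17·9 = 153 ≡ 1, so λ ≡ 6.
  x = λ² - 9 - 7 = 36 - 16 ≡ 1; y = λ·(9 - 1) - 4 ≡ 6. → (1, 6)
3A = (1, 6).
Finally 3A + B:
(1, 6) + (8, 4). λ = (4 - 6)/(8 - 1) ≡ 17/7 mod 19. 7⁻¹ ≡ 11 (mod 19) since 7·11 = 77 ≡ 1, so λ ≡ 16.
  x = λ² - 1 - 8 = 256 - 9 ≡ 0; y = λ·(1 - 0) - 6 ≡ 10. → (0, 10)

(0, 10)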